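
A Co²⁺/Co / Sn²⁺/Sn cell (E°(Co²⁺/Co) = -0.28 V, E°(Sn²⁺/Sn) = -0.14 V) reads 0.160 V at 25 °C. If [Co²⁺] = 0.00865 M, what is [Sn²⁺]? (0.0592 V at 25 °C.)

From the Nernst equation, log Q = n(E° − E)/0.0592 = 2(0.14 − 0.160)/0.0592 = -0.676, so Q = 0.211.
With Q = [Co²⁺]/[Sn²⁺] and the known concentrations, [Sn²⁺] in the denominator gives [Sn²⁺] = 0.041 M.

0.041 M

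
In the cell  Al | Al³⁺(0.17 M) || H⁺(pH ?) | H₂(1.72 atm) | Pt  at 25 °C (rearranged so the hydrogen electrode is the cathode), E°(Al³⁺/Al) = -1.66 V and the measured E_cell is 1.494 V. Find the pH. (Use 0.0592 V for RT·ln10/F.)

E°_cell = 1.66 V and n = 6.
log Q = n(E° − E)/0.0592 = 6×(1.66 − 1.494)/0.0592 = 16.824.
With Q = [Al³⁺]^2·P(H₂)^3 / [H⁺]^6, solving for [H⁺] gives log[H⁺] = -2.943, so pH = 2.94.

pH = 2.94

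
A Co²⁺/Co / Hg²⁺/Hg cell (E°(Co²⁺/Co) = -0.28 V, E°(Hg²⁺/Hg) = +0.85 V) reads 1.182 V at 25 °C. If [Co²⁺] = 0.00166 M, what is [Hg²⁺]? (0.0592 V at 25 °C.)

From the Nernst equation, log Q = n(E° − E)/0.0592 = 2(1.13 − 1.182)/0.0592 = -1.757, so Q = 0.0175.
With Q = [Co²⁺]/[Hg²⁺] and the known concentrations, [Hg²⁺] in the denominator gives [Hg²⁺] = 0.095 M.

0.095 M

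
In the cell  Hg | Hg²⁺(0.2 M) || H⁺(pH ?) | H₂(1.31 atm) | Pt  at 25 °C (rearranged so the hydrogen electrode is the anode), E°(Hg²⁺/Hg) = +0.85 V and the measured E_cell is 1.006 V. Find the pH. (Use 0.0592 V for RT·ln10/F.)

pH = 2.93

E°_cell = 0.85 V and n = 2.
log Q = n(E° − E)/0.0592 = 2×(0.85 − 1.006)/0.0592 = -5.270.
With Q = [H⁺]^2 / ([Hg²⁺]·P(H₂)), solving for [H⁺] gives log[H⁺] = -2.926, so pH = 2.93.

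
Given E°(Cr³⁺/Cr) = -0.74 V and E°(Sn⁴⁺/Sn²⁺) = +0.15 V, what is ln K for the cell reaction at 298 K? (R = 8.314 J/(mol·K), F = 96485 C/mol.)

E°_cell = +0.15 − (-0.74) = 0.89 V, with n = 6 electrons transferred.
At equilibrium E = 0, so the Nernst equation gives ln K = nFE°/RT = (6)(96485)(0.89)/((8.314)(298)) = 207.96.

ln K = 208.0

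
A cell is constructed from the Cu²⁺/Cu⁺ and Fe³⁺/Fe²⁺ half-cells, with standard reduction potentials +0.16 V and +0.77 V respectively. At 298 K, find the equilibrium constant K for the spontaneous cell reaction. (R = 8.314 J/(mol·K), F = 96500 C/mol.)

E°_cell = +0.77 − (+0.16) = 0.61 V, with n = 1 electron transferred.
At equilibrium E = 0, so the Nernst equation gives ln K = nFE°/RT = (1)(96500)(0.61)/((8.314)(298)) = 23.76.
K = e^23.76 = 2.1 × 10^10.

2.1 × 10^10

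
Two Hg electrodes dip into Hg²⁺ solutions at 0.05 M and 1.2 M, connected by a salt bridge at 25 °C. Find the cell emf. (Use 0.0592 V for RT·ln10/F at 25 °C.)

0.041 V

Both half-cells are Hg²⁺/Hg, so E°_cell = 0. The concentrated side is the cathode; the cell reaction moves Hg²⁺ from high to low concentration with n = 2.
Q = [Hg²⁺]_dilute/[Hg²⁺]_conc = 0.05/1.2 = 0.0417.
E = 0 − (0.0592/2) log Q = −(0.0592/2)(-1.380) = 0.0408 V.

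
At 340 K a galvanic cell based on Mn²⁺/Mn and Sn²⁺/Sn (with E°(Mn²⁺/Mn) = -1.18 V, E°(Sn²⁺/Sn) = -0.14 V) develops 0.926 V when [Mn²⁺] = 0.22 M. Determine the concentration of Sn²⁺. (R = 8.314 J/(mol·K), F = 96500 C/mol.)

From the Nernst equation, ln Q = nF(E° − E)/RT = 2×96500×(1.04 − 0.926)/(8.314×340) = 7.783, so Q = 2400.
With Q = [Mn²⁺]/[Sn²⁺] and the known concentrations, [Sn²⁺] in the denominator gives [Sn²⁺] = 9.2 × 10^-5 M.

9.2 × 10^-5 M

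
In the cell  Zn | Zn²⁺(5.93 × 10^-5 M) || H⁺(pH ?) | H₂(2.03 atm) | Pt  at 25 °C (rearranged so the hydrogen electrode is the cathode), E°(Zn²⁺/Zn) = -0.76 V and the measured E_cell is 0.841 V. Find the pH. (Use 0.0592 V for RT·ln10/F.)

E°_cell = 0.76 V and n = 2.
log Q = n(E° − E)/0.0592 = 2×(0.76 − 0.841)/0.0592 = -2.736.
With Q = [Zn²⁺]·P(H₂) / [H⁺]^2, solving for [H⁺] gives log[H⁺] = -0.591, so pH = 0.59.

pH = 0.59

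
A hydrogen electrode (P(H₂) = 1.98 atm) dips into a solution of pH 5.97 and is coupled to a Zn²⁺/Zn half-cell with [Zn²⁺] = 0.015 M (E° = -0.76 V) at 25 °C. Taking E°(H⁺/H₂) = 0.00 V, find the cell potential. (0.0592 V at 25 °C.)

The hydrogen couple is the cathode, so E°_cell = 0.76 V; n = 2.
[H⁺] = 10^(−5.97) = 1.1 × 10^-6 M, and Q = [Zn²⁺]·P(H₂) / [H⁺]^2 = 2.59 × 10^10.
E = E° − (0.0592/2) log Q = 0.76 − (0.0592/2)(10.413) = 0.452 V.

0.45 V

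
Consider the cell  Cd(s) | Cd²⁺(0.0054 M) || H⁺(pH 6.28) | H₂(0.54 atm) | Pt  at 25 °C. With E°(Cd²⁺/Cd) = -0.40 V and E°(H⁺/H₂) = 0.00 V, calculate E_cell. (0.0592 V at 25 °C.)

The hydrogen couple is the cathode, so E°_cell = 0.40 V; n = 2.
[H⁺] = 10^(−6.28) = 5.2 × 10^-7 M, and Q = [Cd²⁺]·P(H₂) / [H⁺]^2 = 1.06 × 10^10.
E = E° − (0.0592/2) log Q = 0.40 − (0.0592/2)(10.025) = 0.103 V.

0.10 V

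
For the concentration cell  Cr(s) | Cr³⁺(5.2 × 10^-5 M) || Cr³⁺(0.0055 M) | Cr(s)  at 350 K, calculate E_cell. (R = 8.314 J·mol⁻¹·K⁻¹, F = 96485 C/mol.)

Both half-cells are Cr³⁺/Cr, so E°_cell = 0. The concentrated side is the cathode; the cell reaction moves Cr³⁺ from high to low concentration with n = 3.
Q = [Cr³⁺]_dilute/[Cr³⁺]_conc = 5.2 × 10^-5/0.0055 = 0.00945.
E = 0 − (RT/nF) ln Q = −((8.314×350)/(3×96485))(-4.661) = 0.0469 V.

0.047 V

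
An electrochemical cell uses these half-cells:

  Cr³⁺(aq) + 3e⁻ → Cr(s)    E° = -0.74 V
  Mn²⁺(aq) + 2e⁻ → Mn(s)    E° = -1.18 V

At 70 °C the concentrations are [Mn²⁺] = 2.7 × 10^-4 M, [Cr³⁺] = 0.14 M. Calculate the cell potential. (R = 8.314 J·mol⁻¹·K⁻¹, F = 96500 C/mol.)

The Cr³⁺/Cr couple has the higher reduction potential and acts as the cathode, so E°_cell = -0.74 − (-1.18) = 0.44 V.
Balancing electrons gives n = 6; the reaction quotient is Q = [Mn²⁺]^3/[Cr³⁺]^2 = 1 × 10^-9.
E = E° − (RT/nF) ln Q = 0.44 − (8.314×343)/(6×96500) × (-20.719) = 0.440 + 0.102 = 0.542 V.

0.542 V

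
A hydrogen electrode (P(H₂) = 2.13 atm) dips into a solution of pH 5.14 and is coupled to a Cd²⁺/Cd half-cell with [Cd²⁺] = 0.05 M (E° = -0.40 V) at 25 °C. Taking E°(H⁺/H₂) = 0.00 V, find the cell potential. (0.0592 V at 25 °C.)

0.12 V

The hydrogen couple is the cathode, so E°_cell = 0.40 V; n = 2.
[H⁺] = 10^(−5.14) = 7.2 × 10^-6 M, and Q = [Cd²⁺]·P(H₂) / [H⁺]^2 = 2.03 × 10^9.
E = E° − (0.0592/2) log Q = 0.40 − (0.0592/2)(9.307) = 0.125 V.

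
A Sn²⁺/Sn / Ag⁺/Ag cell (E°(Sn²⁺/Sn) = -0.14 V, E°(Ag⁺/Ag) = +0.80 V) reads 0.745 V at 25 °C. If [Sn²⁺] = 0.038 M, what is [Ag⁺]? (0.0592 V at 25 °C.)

From the Nernst equation, log Q = n(E° − E)/0.0592 = 2(0.94 − 0.745)/0.0592 = 6.588, so Q = 3.87 × 10^6.
With Q = [Sn²⁺]/[Ag⁺]^2 and the known concentrations, [Ag⁺]^2 in the denominator gives [Ag⁺] = 9.9 × 10^-5 M.

9.9 × 10^-5 M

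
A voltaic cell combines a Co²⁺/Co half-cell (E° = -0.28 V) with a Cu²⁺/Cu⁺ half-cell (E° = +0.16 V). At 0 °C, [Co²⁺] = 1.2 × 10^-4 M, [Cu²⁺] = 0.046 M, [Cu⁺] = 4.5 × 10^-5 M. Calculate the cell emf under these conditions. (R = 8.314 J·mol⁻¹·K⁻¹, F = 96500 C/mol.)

0.709 V

The Cu²⁺/Cu⁺ couple has the higher reduction potential and acts as the cathode, so E°_cell = +0.16 − (-0.28) = 0.44 V.
Balancing electrons gives n = 2; the reaction quotient is Q = [Co²⁺]·[Cu⁺]^2/[Cu²⁺]^2 = 1.15 × 10^-10.
E = E° − (RT/nF) ln Q = 0.44 − (8.314×273)/(2×96500) × (-22.887) = 0.440 + 0.269 = 0.709 V.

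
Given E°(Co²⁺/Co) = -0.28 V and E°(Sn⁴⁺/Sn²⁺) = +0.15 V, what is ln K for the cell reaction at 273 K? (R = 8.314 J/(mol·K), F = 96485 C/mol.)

ln K = 36.6

E°_cell = +0.15 − (-0.28) = 0.43 V, with n = 2 electrons transferred.
At equilibrium E = 0, so the Nernst equation gives ln K = nFE°/RT = (2)(96485)(0.43)/((8.314)(273)) = 36.56.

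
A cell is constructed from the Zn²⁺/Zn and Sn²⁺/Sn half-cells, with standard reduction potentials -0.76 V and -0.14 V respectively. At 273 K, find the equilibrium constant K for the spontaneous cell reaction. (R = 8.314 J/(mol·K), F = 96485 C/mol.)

7.8 × 10^22

E°_cell = -0.14 − (-0.76) = 0.62 V, with n = 2 electrons transferred.
At equilibrium E = 0, so the Nernst equation gives ln K = nFE°/RT = (2)(96485)(0.62)/((8.314)(273)) = 52.71.
K = e^52.71 = 7.8 × 10^22.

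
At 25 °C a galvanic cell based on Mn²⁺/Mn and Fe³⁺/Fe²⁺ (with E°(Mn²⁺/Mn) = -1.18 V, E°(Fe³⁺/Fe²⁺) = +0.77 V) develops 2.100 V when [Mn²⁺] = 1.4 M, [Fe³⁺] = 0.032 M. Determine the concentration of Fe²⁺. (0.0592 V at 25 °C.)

From the Nernst equation, log Q = n(E° − E)/0.0592 = 2(1.95 − 2.100)/0.0592 = -5.068, so Q = 8.56 × 10^-6.
With Q = [Mn²⁺]·[Fe²⁺]^2/[Fe³⁺]^2 and the known concentrations, [Fe²⁺]^2 in the numerator gives [Fe²⁺] = 7.9 × 10^-5 M.

7.9 × 10^-5 M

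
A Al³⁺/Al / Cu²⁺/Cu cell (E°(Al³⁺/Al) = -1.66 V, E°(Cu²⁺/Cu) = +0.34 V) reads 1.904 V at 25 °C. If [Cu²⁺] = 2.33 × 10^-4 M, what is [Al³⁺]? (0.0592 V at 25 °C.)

0.26 M

From the Nernst equation, log Q = n(E° − E)/0.0592 = 6(2.00 − 1.904)/0.0592 = 9.730, so Q = 5.37 × 10^9.
With Q = [Al³⁺]^2/[Cu²⁺]^3 and the known concentrations, [Al³⁺]^2 in the numerator gives [Al³⁺] = 0.26 M.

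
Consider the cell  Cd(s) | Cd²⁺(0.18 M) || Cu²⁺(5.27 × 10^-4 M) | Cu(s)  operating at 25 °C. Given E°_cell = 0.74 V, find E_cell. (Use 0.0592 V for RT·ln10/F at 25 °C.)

Balancing electrons gives n = 2; the reaction quotient is Q = [Cd²⁺]/[Cu²⁺] = 342.
At 25 °C, E = E° − (0.0592/n) log Q = 0.74 − (0.0592/2)(2.533) = 0.740 − 0.075 = 0.665 V.

0.665 V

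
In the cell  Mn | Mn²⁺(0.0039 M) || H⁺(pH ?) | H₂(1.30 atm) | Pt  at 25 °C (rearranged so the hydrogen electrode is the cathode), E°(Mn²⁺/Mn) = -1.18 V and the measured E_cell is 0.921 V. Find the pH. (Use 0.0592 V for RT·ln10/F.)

pH = 5.52

E°_cell = 1.18 V and n = 2.
log Q = n(E° − E)/0.0592 = 2×(1.18 − 0.921)/0.0592 = 8.750.
With Q = [Mn²⁺]·P(H₂) / [H⁺]^2, solving for [H⁺] gives log[H⁺] = -5.522, so pH = 5.52.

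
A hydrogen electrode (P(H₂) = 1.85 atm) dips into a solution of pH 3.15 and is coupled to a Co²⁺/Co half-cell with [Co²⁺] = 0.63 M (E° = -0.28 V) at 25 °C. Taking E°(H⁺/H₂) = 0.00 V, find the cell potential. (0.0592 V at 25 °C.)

The hydrogen couple is the cathode, so E°_cell = 0.28 V; n = 2.
[H⁺] = 10^(−3.15) = 7.1 × 10^-4 M, and Q = [Co²⁺]·P(H₂) / [H⁺]^2 = 2.33 × 10^6.
E = E° − (0.0592/2) log Q = 0.28 − (0.0592/2)(6.367) = 0.092 V.

0.092 V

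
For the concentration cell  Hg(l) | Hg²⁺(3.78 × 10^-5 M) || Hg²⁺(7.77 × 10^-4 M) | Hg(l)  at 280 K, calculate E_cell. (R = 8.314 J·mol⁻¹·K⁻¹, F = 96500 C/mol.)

0.036 V

Both half-cells are Hg²⁺/Hg, so E°_cell = 0. The concentrated side is the cathode; the cell reaction moves Hg²⁺ from high to low concentration with n = 2.
Q = [Hg²⁺]_dilute/[Hg²⁺]_conc = 3.78 × 10^-5/7.77 × 10^-4 = 0.0486.
E = 0 − (RT/nF) ln Q = −((8.314×280)/(2×96500))(-3.023) = 0.0365 V.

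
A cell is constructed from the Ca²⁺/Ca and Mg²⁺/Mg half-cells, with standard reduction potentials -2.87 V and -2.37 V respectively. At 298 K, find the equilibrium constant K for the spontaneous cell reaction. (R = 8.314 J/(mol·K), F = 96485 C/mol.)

E°_cell = -2.37 − (-2.87) = 0.50 V, with n = 2 electrons transferred.
At equilibrium E = 0, so the Nernst equation gives ln K = nFE°/RT = (2)(96485)(0.50)/((8.314)(298)) = 38.94.
K = e^38.94 = 8.2 × 10^16.

8.2 × 10^16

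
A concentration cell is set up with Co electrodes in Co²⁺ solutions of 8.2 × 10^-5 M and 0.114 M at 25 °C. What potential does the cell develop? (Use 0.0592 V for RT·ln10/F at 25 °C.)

0.093 V

Both half-cells are Co²⁺/Co, so E°_cell = 0. The concentrated side is the cathode; the cell reaction moves Co²⁺ from high to low concentration with n = 2.
Q = [Co²⁺]_dilute/[Co²⁺]_conc = 8.2 × 10^-5/0.114 = 7.19 × 10^-4.
E = 0 − (0.0592/2) log Q = −(0.0592/2)(-3.143) = 0.0930 V.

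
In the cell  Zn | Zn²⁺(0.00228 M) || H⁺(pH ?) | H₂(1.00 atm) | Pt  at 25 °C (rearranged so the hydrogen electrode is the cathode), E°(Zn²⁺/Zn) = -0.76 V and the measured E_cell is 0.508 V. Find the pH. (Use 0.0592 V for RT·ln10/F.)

pH = 5.58

E°_cell = 0.76 V and n = 2.
log Q = n(E° − E)/0.0592 = 2×(0.76 − 0.508)/0.0592 = 8.514.
With Q = [Zn²⁺]·P(H₂) / [H⁺]^2, solving for [H⁺] gives log[H⁺] = -5.578, so pH = 5.58.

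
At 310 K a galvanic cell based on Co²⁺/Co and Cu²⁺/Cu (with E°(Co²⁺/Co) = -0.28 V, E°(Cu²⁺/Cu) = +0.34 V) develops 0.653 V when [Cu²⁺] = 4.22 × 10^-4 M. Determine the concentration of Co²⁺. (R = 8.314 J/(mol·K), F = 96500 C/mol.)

From the Nernst equation, ln Q = nF(E° − E)/RT = 2×96500×(0.62 − 0.653)/(8.314×310) = -2.471, so Q = 0.0845.
With Q = [Co²⁺]/[Cu²⁺] and the known concentrations, [Co²⁺] in the numerator gives [Co²⁺] = 3.6 × 10^-5 M.

3.6 × 10^-5 M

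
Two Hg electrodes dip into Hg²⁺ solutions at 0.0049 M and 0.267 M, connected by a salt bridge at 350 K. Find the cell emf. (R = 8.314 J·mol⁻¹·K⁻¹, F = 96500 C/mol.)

Both half-cells are Hg²⁺/Hg, so E°_cell = 0. The concentrated side is the cathode; the cell reaction moves Hg²⁺ from high to low concentration with n = 2.
Q = [Hg²⁺]_dilute/[Hg²⁺]_conc = 0.0049/0.267 = 0.0184.
E = 0 − (RT/nF) ln Q = −((8.314×350)/(2×96500))(-3.998) = 0.0603 V.

0.060 V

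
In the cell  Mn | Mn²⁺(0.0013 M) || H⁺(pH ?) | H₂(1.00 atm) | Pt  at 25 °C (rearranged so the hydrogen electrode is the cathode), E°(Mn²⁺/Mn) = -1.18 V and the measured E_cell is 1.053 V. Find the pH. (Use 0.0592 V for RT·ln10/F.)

pH = 3.59

E°_cell = 1.18 V and n = 2.
log Q = n(E° − E)/0.0592 = 2×(1.18 − 1.053)/0.0592 = 4.291.
With Q = [Mn²⁺]·P(H₂) / [H⁺]^2, solving for [H⁺] gives log[H⁺] = -3.588, so pH = 3.59.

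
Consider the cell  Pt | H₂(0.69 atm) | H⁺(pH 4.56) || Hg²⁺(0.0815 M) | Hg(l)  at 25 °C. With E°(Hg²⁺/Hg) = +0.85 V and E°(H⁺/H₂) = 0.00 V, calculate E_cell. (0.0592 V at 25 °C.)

1.08 V

The Hg²⁺/Hg couple is the cathode, so E°_cell = 0.85 V; n = 2.
[H⁺] = 10^(−4.56) = 2.8 × 10^-5 M, and Q = [H⁺]^2 / ([Hg²⁺]·P(H₂)) = 1.35 × 10^-8.
E = E° − (0.0592/2) log Q = 0.85 − (0.0592/2)(-7.870) = 1.083 V.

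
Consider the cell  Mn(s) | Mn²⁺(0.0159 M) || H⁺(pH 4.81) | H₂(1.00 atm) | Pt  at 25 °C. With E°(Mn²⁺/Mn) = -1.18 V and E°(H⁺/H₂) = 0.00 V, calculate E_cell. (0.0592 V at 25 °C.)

The hydrogen couple is the cathode, so E°_cell = 1.18 V; n = 2.
[H⁺] = 10^(−4.81) = 1.5 × 10^-5 M, and Q = [Mn²⁺]·P(H₂) / [H⁺]^2 = 6.63 × 10^7.
E = E° − (0.0592/2) log Q = 1.18 − (0.0592/2)(7.821) = 0.948 V.

0.95 V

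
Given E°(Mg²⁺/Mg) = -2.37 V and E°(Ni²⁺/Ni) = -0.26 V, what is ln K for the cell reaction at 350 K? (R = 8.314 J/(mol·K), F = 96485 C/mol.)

ln K = 139.9

E°_cell = -0.26 − (-2.37) = 2.11 V, with n = 2 electrons transferred.
At equilibrium E = 0, so the Nernst equation gives ln K = nFE°/RT = (2)(96485)(2.11)/((8.314)(350)) = 139.92.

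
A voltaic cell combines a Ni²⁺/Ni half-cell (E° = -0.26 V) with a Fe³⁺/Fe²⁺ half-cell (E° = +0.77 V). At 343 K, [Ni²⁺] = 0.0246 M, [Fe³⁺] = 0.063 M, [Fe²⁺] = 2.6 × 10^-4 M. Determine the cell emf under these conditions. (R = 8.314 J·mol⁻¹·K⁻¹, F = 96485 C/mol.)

The Fe³⁺/Fe²⁺ couple has the higher reduction potential and acts as the cathode, so E°_cell = +0.77 − (-0.26) = 1.03 V.
Balancing electrons gives n = 2; the reaction quotient is Q = [Ni²⁺]·[Fe²⁺]^2/[Fe³⁺]^2 = 4.19 × 10^-7.
E = E° − (RT/nF) ln Q = 1.03 − (8.314×343)/(2×96485) × (-14.685) = 1.030 + 0.217 = 1.247 V.

1.25 V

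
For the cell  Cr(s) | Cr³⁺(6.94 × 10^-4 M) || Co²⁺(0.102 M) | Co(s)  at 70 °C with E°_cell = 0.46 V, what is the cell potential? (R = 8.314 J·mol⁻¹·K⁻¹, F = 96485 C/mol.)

Balancing electrons gives n = 6; the reaction quotient is Q = [Cr³⁺]^2/[Co²⁺]^3 = 4.54 × 10^-4.
E = E° − (RT/nF) ln Q = 0.46 − (8.314×343)/(6×96485) × (-7.698) = 0.460 + 0.038 = 0.498 V.

0.498 V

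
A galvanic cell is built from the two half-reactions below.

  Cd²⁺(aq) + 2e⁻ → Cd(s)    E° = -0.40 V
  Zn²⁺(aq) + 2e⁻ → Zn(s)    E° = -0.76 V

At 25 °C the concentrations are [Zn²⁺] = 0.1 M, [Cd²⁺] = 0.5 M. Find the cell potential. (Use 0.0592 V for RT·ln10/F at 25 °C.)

The Cd²⁺/Cd couple has the higher reduction potential and acts as the cathode, so E°_cell = -0.40 − (-0.76) = 0.36 V.
Balancing electrons gives n = 2; the reaction quotient is Q = [Zn²⁺]/[Cd²⁺] = 0.200.
At 25 °C, E = E° − (0.0592/n) log Q = 0.36 − (0.0592/2)(-0.699) = 0.360 + 0.021 = 0.381 V.

0.381 V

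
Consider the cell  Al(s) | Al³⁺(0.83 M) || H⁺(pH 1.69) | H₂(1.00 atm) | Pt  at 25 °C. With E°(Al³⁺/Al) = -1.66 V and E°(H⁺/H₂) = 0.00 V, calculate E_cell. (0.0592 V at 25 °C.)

1.56 V

The hydrogen couple is the cathode, so E°_cell = 1.66 V; n = 6.
[H⁺] = 10^(−1.69) = 0.020 M, and Q = [Al³⁺]^2·P(H₂)^3 / [H⁺]^6 = 9.51 × 10^9.
E = E° − (0.0592/6) log Q = 1.66 − (0.0592/6)(9.978) = 1.562 V.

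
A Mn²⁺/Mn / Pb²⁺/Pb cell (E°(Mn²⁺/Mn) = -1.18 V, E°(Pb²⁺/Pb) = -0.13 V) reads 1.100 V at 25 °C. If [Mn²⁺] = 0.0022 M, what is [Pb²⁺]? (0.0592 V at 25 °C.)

From the Nernst equation, log Q = n(E° − E)/0.0592 = 2(1.05 − 1.100)/0.0592 = -1.689, so Q = 0.0205.
With Q = [Mn²⁺]/[Pb²⁺] and the known concentrations, [Pb²⁺] in the denominator gives [Pb²⁺] = 0.11 M.

0.11 M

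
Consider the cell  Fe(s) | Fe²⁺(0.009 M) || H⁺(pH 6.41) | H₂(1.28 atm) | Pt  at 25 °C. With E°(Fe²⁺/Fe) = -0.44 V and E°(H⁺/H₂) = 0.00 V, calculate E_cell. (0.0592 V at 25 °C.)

0.12 V

The hydrogen couple is the cathode, so E°_cell = 0.44 V; n = 2.
[H⁺] = 10^(−6.41) = 3.9 × 10^-7 M, and Q = [Fe²⁺]·P(H₂) / [H⁺]^2 = 7.61 × 10^10.
E = E° − (0.0592/2) log Q = 0.44 − (0.0592/2)(10.881) = 0.118 V.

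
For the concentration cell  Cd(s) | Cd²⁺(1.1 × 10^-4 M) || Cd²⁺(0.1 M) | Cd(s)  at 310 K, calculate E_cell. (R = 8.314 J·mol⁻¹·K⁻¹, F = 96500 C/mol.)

0.091 V

Both half-cells are Cd²⁺/Cd, so E°_cell = 0. The concentrated side is the cathode; the cell reaction moves Cd²⁺ from high to low concentration with n = 2.
Q = [Cd²⁺]_dilute/[Cd²⁺]_conc = 1.1 × 10^-4/0.1 = 0.00110.
E = 0 − (RT/nF) ln Q = −((8.314×310)/(2×96500))(-6.812) = 0.0910 V.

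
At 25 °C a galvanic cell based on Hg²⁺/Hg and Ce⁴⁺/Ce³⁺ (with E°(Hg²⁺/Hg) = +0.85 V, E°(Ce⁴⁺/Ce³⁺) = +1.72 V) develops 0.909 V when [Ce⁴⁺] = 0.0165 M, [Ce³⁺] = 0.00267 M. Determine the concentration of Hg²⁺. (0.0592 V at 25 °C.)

From the Nernst equation, log Q = n(E° − E)/0.0592 = 2(0.87 − 0.909)/0.0592 = -1.318, so Q = 0.0481.
With Q = [Hg²⁺]·[Ce³⁺]^2/[Ce⁴⁺]^2 and the known concentrations, [Hg²⁺] in the numerator gives [Hg²⁺] = 1.8 M.

1.8 M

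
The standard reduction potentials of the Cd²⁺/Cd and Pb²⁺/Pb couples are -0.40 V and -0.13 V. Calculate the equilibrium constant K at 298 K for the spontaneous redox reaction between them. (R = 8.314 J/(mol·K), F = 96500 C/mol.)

1.4 × 10^9

E°_cell = -0.13 − (-0.40) = 0.27 V, with n = 2 electrons transferred.
At equilibrium E = 0, so the Nernst equation gives ln K = nFE°/RT = (2)(96500)(0.27)/((8.314)(298)) = 21.03.
K = e^21.03 = 1.4 × 10^9.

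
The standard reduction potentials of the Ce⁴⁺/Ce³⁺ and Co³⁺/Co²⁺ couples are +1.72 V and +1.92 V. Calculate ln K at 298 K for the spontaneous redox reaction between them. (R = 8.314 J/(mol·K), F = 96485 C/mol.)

E°_cell = +1.92 − (+1.72) = 0.20 V, with n = 1 electron transferred.
At equilibrium E = 0, so the Nernst equation gives ln K = nFE°/RT = (1)(96485)(0.20)/((8.314)(298)) = 7.79.

ln K = 7.8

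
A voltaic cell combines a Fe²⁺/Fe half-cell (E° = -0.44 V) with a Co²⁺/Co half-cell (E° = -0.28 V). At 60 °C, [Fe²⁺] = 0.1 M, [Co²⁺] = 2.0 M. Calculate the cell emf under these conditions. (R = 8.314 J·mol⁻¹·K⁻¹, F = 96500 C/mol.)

The Co²⁺/Co couple has the higher reduction potential and acts as the cathode, so E°_cell = -0.28 − (-0.44) = 0.16 V.
Balancing electrons gives n = 2; the reaction quotient is Q = [Fe²⁺]/[Co²⁺] = 0.0500.
E = E° − (RT/nF) ln Q = 0.16 − (8.314×333)/(2×96500) × (-2.996) = 0.160 + 0.043 = 0.203 V.

0.203 V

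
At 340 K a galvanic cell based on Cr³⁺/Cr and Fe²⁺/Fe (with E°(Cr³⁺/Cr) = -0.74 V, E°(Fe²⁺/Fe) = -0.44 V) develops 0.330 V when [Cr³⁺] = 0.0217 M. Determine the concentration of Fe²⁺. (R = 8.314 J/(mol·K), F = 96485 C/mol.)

From the Nernst equation, ln Q = nF(E° − E)/RT = 6×96485×(0.30 − 0.330)/(8.314×340) = -6.144, so Q = 0.00215.
With Q = [Cr³⁺]^2/[Fe²⁺]^3 and the known concentrations, [Fe²⁺]^3 in the denominator gives [Fe²⁺] = 0.6 M.

0.6 M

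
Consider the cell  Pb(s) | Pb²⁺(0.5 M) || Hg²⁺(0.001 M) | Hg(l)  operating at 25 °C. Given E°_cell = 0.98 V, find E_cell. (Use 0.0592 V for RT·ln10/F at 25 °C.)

Balancing electrons gives n = 2; the reaction quotient is Q = [Pb²⁺]/[Hg²⁺] = 500.
At 25 °C, E = E° − (0.0592/n) log Q = 0.98 − (0.0592/2)(2.699) = 0.980 − 0.080 = 0.900 V.

0.900 V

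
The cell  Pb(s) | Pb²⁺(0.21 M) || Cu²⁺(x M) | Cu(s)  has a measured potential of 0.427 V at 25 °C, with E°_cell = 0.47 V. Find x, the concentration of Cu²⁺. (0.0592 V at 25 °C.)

0.0074 M

From the Nernst equation, log Q = n(E° − E)/0.0592 = 2(0.47 − 0.427)/0.0592 = 1.453, so Q = 28.4.
With Q = [Pb²⁺]/[Cu²⁺] and the known concentrations, [Cu²⁺] in the denominator gives [Cu²⁺] = 0.0074 M.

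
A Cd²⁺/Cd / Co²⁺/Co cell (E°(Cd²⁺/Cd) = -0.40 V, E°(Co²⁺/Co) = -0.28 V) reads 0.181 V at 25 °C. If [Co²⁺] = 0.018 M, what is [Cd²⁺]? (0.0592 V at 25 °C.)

1.6 × 10^-4 M

From the Nernst equation, log Q = n(E° − E)/0.0592 = 2(0.12 − 0.181)/0.0592 = -2.061, so Q = 0.00869.
With Q = [Cd²⁺]/[Co²⁺] and the known concentrations, [Cd²⁺] in the numerator gives [Cd²⁺] = 1.6 × 10^-4 M.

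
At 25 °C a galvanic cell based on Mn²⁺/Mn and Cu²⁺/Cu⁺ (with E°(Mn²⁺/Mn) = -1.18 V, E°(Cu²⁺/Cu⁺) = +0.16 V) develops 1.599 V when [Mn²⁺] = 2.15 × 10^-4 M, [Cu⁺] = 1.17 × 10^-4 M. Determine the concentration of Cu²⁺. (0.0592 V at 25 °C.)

From the Nernst equation, log Q = n(E° − E)/0.0592 = 2(1.34 − 1.599)/0.0592 = -8.750, so Q = 1.78 × 10^-9.
With Q = [Mn²⁺]·[Cu⁺]^2/[Cu²⁺]^2 and the known concentrations, [Cu²⁺]^2 in the denominator gives [Cu²⁺] = 0.041 M.

0.041 M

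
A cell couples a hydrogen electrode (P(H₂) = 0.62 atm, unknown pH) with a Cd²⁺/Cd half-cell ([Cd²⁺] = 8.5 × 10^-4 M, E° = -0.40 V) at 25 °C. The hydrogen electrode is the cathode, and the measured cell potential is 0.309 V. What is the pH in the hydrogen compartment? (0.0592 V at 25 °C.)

E°_cell = 0.40 V and n = 2.
log Q = n(E° − E)/0.0592 = 2×(0.40 − 0.309)/0.0592 = 3.074.
With Q = [Cd²⁺]·P(H₂) / [H⁺]^2, solving for [H⁺] gives log[H⁺] = -3.176, so pH = 3.18.

pH = 3.18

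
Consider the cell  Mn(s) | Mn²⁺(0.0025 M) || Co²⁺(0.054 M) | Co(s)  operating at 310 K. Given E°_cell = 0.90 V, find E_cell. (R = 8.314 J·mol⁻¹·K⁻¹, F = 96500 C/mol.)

Balancing electrons gives n = 2; the reaction quotient is Q = [Mn²⁺]/[Co²⁺] = 0.0463.
E = E° − (RT/nF) ln Q = 0.90 − (8.314×310)/(2×96500) × (-3.073) = 0.900 + 0.041 = 0.941 V.

0.941 V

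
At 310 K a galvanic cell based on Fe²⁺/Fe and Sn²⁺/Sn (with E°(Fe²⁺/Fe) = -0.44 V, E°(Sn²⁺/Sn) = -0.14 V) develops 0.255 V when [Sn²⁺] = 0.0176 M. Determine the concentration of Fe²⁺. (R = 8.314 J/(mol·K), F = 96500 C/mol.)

From the Nernst equation, ln Q = nF(E° − E)/RT = 2×96500×(0.30 − 0.255)/(8.314×310) = 3.370, so Q = 29.1.
With Q = [Fe²⁺]/[Sn²⁺] and the known concentrations, [Fe²⁺] in the numerator gives [Fe²⁺] = 0.51 M.

0.51 M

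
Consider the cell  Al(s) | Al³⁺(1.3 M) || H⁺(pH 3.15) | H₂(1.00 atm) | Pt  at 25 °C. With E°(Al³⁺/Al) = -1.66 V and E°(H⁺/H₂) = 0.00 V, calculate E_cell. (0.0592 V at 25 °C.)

1.47 V

The hydrogen couple is the cathode, so E°_cell = 1.66 V; n = 6.
[H⁺] = 10^(−3.15) = 7.1 × 10^-4 M, and Q = [Al³⁺]^2·P(H₂)^3 / [H⁺]^6 = 1.34 × 10^19.
E = E° − (0.0592/6) log Q = 1.66 − (0.0592/6)(19.128) = 1.471 V.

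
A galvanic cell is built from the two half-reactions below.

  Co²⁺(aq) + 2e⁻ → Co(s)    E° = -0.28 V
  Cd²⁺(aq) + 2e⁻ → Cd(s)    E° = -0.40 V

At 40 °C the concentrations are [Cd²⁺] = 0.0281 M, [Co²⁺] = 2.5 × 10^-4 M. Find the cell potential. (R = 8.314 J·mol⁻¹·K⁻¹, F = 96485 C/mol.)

0.056 V

The Co²⁺/Co couple has the higher reduction potential and acts as the cathode, so E°_cell = -0.28 − (-0.40) = 0.12 V.
Balancing electrons gives n = 2; the reaction quotient is Q = [Cd²⁺]/[Co²⁺] = 112.
E = E° − (RT/nF) ln Q = 0.12 − (8.314×313)/(2×96485) × (4.722) = 0.120 − 0.064 = 0.056 V.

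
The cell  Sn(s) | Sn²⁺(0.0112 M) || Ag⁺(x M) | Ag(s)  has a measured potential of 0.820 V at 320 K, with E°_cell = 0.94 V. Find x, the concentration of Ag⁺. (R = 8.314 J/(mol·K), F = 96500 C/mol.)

0.0014 M

From the Nernst equation, ln Q = nF(E° − E)/RT = 2×96500×(0.94 − 0.820)/(8.314×320) = 8.705, so Q = 6030.
With Q = [Sn²⁺]/[Ag⁺]^2 and the known concentrations, [Ag⁺]^2 in the denominator gives [Ag⁺] = 0.0014 M.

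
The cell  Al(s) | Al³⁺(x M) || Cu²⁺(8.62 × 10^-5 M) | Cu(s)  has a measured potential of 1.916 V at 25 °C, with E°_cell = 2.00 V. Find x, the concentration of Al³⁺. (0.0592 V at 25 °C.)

0.014 M

From the Nernst equation, log Q = n(E° − E)/0.0592 = 6(2.00 − 1.916)/0.0592 = 8.514, so Q = 3.26 × 10^8.
With Q = [Al³⁺]^2/[Cu²⁺]^3 and the known concentrations, [Al³⁺]^2 in the numerator gives [Al³⁺] = 0.014 M.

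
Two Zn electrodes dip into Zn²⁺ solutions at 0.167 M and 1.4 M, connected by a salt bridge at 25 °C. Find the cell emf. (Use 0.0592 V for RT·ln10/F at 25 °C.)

Both half-cells are Zn²⁺/Zn, so E°_cell = 0. The concentrated side is the cathode; the cell reaction moves Zn²⁺ from high to low concentration with n = 2.
Q = [Zn²⁺]_dilute/[Zn²⁺]_conc = 0.167/1.4 = 0.119.
E = 0 − (0.0592/2) log Q = −(0.0592/2)(-0.923) = 0.0273 V.

0.027 V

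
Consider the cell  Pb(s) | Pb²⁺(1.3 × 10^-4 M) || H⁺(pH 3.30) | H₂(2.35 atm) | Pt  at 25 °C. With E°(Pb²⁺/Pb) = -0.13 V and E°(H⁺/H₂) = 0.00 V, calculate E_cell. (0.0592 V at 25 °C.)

0.039 V

The hydrogen couple is the cathode, so E°_cell = 0.13 V; n = 2.
[H⁺] = 10^(−3.30) = 5 × 10^-4 M, and Q = [Pb²⁺]·P(H₂) / [H⁺]^2 = 1220.
E = E° − (0.0592/2) log Q = 0.13 − (0.0592/2)(3.085) = 0.039 V.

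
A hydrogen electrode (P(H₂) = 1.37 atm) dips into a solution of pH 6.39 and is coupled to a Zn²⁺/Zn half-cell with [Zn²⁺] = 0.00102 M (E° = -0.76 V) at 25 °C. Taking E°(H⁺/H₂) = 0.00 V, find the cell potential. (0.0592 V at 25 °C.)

0.47 V

The hydrogen couple is the cathode, so E°_cell = 0.76 V; n = 2.
[H⁺] = 10^(−6.39) = 4.1 × 10^-7 M, and Q = [Zn²⁺]·P(H₂) / [H⁺]^2 = 8.42 × 10^9.
E = E° − (0.0592/2) log Q = 0.76 − (0.0592/2)(9.925) = 0.466 V.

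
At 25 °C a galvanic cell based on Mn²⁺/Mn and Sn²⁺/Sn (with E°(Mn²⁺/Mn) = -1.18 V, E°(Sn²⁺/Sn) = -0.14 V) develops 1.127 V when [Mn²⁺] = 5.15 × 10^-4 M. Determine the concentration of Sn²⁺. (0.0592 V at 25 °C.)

From the Nernst equation, log Q = n(E° − E)/0.0592 = 2(1.04 − 1.127)/0.0592 = -2.939, so Q = 0.00115.
With Q = [Mn²⁺]/[Sn²⁺] and the known concentrations, [Sn²⁺] in the denominator gives [Sn²⁺] = 0.45 M.

0.45 M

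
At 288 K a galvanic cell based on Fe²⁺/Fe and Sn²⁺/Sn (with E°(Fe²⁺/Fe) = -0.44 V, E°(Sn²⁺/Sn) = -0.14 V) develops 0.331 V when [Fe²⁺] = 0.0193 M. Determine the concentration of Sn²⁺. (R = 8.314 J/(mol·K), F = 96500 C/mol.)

0.23 M

From the Nernst equation, ln Q = nF(E° − E)/RT = 2×96500×(0.30 − 0.331)/(8.314×288) = -2.499, so Q = 0.0822.
With Q = [Fe²⁺]/[Sn²⁺] and the known concentrations, [Sn²⁺] in the denominator gives [Sn²⁺] = 0.23 M.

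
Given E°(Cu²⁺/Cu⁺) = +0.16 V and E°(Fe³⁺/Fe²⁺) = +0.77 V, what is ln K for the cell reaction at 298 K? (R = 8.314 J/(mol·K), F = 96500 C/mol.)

ln K = 23.8

E°_cell = +0.77 − (+0.16) = 0.61 V, with n = 1 electron transferred.
At equilibrium E = 0, so the Nernst equation gives ln K = nFE°/RT = (1)(96500)(0.61)/((8.314)(298)) = 23.76.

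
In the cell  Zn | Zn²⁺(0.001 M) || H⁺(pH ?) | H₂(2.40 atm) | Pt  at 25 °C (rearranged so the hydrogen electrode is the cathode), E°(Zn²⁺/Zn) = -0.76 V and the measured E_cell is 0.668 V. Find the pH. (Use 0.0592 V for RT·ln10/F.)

pH = 2.86

E°_cell = 0.76 V and n = 2.
log Q = n(E° − E)/0.0592 = 2×(0.76 − 0.668)/0.0592 = 3.108.
With Q = [Zn²⁺]·P(H₂) / [H⁺]^2, solving for [H⁺] gives log[H⁺] = -2.864, so pH = 2.86.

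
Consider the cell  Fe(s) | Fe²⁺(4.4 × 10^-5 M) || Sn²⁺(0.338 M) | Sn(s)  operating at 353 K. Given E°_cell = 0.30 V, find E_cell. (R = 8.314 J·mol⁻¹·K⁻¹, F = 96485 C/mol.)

Balancing electrons gives n = 2; the reaction quotient is Q = [Fe²⁺]/[Sn²⁺] = 1.3 × 10^-4.
E = E° − (RT/nF) ln Q = 0.30 − (8.314×353)/(2×96485) × (-8.947) = 0.300 + 0.136 = 0.436 V.

0.436 V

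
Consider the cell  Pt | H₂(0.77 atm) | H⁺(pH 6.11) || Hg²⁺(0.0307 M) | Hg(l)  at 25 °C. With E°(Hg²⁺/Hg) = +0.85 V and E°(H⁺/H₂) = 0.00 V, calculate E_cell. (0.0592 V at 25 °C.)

The Hg²⁺/Hg couple is the cathode, so E°_cell = 0.85 V; n = 2.
[H⁺] = 10^(−6.11) = 7.8 × 10^-7 M, and Q = [H⁺]^2 / ([Hg²⁺]·P(H₂)) = 2.55 × 10^-11.
E = E° − (0.0592/2) log Q = 0.85 − (0.0592/2)(-10.594) = 1.164 V.

1.16 V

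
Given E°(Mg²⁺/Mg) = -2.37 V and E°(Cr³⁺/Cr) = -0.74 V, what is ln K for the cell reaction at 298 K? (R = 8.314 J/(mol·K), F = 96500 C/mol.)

ln K = 380.9

E°_cell = -0.74 − (-2.37) = 1.63 V, with n = 6 electrons transferred.
At equilibrium E = 0, so the Nernst equation gives ln K = nFE°/RT = (6)(96500)(1.63)/((8.314)(298)) = 380.93.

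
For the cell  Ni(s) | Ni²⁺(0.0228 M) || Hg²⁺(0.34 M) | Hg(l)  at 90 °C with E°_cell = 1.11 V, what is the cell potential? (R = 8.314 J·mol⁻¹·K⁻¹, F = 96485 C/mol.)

Balancing electrons gives n = 2; the reaction quotient is Q = [Ni²⁺]/[Hg²⁺] = 0.0671.
E = E° − (RT/nF) ln Q = 1.11 − (8.314×363)/(2×96485) × (-2.702) = 1.110 + 0.042 = 1.152 V.

1.15 V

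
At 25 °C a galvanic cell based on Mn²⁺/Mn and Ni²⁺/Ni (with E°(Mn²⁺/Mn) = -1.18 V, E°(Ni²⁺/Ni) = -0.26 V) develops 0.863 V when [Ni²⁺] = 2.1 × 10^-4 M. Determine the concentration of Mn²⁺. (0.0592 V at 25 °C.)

0.018 M

From the Nernst equation, log Q = n(E° − E)/0.0592 = 2(0.92 − 0.863)/0.0592 = 1.926, so Q = 84.3.
With Q = [Mn²⁺]/[Ni²⁺] and the known concentrations, [Mn²⁺] in the numerator gives [Mn²⁺] = 0.018 M.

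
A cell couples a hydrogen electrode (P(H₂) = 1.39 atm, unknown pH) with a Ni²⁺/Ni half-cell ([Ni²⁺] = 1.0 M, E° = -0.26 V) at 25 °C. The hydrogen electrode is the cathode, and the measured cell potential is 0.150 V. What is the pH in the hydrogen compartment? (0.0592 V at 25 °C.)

E°_cell = 0.26 V and n = 2.
log Q = n(E° − E)/0.0592 = 2×(0.26 − 0.150)/0.0592 = 3.716.
With Q = [Ni²⁺]·P(H₂) / [H⁺]^2, solving for [H⁺] gives log[H⁺] = -1.787, so pH = 1.79.

pH = 1.79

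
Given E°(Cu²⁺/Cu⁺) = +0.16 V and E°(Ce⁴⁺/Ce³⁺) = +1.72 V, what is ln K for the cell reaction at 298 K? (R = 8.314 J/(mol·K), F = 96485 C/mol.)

E°_cell = +1.72 − (+0.16) = 1.56 V, with n = 1 electron transferred.
At equilibrium E = 0, so the Nernst equation gives ln K = nFE°/RT = (1)(96485)(1.56)/((8.314)(298)) = 60.75.

ln K = 60.8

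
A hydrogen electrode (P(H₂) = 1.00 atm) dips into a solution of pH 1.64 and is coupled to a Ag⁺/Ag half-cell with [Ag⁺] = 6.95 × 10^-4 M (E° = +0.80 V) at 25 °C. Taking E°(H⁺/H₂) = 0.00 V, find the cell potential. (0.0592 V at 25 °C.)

0.71 V

The Ag⁺/Ag couple is the cathode, so E°_cell = 0.80 V; n = 2.
[H⁺] = 10^(−1.64) = 0.023 M, and Q = [H⁺]^2 / ([Ag⁺]^2·P(H₂)) = 1090.
E = E° − (0.0592/2) log Q = 0.80 − (0.0592/2)(3.036) = 0.710 V.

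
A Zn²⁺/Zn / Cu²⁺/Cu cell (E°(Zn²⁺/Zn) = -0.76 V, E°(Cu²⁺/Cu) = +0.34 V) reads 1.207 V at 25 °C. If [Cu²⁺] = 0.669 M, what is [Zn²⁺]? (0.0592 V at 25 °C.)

From the Nernst equation, log Q = n(E° − E)/0.0592 = 2(1.10 − 1.207)/0.0592 = -3.615, so Q = 2.43 × 10^-4.
With Q = [Zn²⁺]/[Cu²⁺] and the known concentrations, [Zn²⁺] in the numerator gives [Zn²⁺] = 1.6 × 10^-4 M.

1.6 × 10^-4 M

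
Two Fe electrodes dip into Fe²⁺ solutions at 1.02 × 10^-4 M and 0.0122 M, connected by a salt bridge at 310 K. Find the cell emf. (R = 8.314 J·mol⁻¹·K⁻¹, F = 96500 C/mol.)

0.064 V

Both half-cells are Fe²⁺/Fe, so E°_cell = 0. The concentrated side is the cathode; the cell reaction moves Fe²⁺ from high to low concentration with n = 2.
Q = [Fe²⁺]_dilute/[Fe²⁺]_conc = 1.02 × 10^-4/0.0122 = 0.00836.
E = 0 − (RT/nF) ln Q = −((8.314×310)/(2×96500))(-4.784) = 0.0639 V.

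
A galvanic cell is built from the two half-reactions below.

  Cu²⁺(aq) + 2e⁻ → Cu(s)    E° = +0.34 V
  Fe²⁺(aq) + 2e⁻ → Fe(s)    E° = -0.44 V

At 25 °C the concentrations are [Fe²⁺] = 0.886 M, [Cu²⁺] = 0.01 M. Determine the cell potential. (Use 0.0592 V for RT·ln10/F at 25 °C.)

The Cu²⁺/Cu couple has the higher reduction potential and acts as the cathode, so E°_cell = +0.34 − (-0.44) = 0.78 V.
Balancing electrons gives n = 2; the reaction quotient is Q = [Fe²⁺]/[Cu²⁺] = 88.6.
At 25 °C, E = E° − (0.0592/n) log Q = 0.78 − (0.0592/2)(1.947) = 0.780 − 0.058 = 0.722 V.

0.722 V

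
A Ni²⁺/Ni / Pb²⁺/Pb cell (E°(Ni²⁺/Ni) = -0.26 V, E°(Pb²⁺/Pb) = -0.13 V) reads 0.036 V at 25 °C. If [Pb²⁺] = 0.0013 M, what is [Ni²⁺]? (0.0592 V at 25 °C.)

1.9 M

From the Nernst equation, log Q = n(E° − E)/0.0592 = 2(0.13 − 0.036)/0.0592 = 3.176, so Q = 1500.
With Q = [Ni²⁺]/[Pb²⁺] and the known concentrations, [Ni²⁺] in the numerator gives [Ni²⁺] = 1.9 M.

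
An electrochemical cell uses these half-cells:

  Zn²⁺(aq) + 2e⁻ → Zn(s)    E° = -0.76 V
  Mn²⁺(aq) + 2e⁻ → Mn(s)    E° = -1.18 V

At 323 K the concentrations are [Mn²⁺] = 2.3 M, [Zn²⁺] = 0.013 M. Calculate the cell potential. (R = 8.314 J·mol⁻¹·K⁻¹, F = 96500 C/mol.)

0.348 V

The Zn²⁺/Zn couple has the higher reduction potential and acts as the cathode, so E°_cell = -0.76 − (-1.18) = 0.42 V.
Balancing electrons gives n = 2; the reaction quotient is Q = [Mn²⁺]/[Zn²⁺] = 177.
E = E° − (RT/nF) ln Q = 0.42 − (8.314×323)/(2×96500) × (5.176) = 0.420 − 0.072 = 0.348 V.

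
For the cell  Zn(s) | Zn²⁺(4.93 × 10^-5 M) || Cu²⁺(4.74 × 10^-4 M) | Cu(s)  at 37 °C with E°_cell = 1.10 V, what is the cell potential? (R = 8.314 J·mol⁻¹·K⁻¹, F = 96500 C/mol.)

1.13 V

Balancing electrons gives n = 2; the reaction quotient is Q = [Zn²⁺]/[Cu²⁺] = 0.104.
E = E° − (RT/nF) ln Q = 1.10 − (8.314×310)/(2×96500) × (-2.263) = 1.100 + 0.030 = 1.130 V.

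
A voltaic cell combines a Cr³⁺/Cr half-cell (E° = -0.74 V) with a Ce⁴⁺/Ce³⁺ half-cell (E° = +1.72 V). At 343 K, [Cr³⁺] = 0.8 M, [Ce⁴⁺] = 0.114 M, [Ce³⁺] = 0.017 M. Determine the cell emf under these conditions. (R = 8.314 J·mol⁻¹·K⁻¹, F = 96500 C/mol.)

2.52 V

The Ce⁴⁺/Ce³⁺ couple has the higher reduction potential and acts as the cathode, so E°_cell = +1.72 − (-0.74) = 2.46 V.
Balancing electrons gives n = 3; the reaction quotient is Q = [Cr³⁺]·[Ce³⁺]^3/[Ce⁴⁺]^3 = 0.00265.
E = E° − (RT/nF) ln Q = 2.46 − (8.314×343)/(3×96500) × (-5.932) = 2.460 + 0.058 = 2.518 V.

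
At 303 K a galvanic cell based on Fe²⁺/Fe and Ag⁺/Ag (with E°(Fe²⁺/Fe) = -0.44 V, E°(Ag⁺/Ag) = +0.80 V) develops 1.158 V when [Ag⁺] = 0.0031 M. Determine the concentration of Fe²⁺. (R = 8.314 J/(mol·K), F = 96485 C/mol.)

From the Nernst equation, ln Q = nF(E° − E)/RT = 2×96485×(1.24 − 1.158)/(8.314×303) = 6.281, so Q = 534.
With Q = [Fe²⁺]/[Ag⁺]^2 and the known concentrations, [Fe²⁺] in the numerator gives [Fe²⁺] = 0.0051 M.

0.0051 M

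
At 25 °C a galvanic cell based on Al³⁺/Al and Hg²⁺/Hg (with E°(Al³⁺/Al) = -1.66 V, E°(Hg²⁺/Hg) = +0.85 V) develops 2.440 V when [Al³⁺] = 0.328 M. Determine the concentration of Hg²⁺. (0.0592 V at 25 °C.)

From the Nernst equation, log Q = n(E° − E)/0.0592 = 6(2.51 − 2.440)/0.0592 = 7.095, so Q = 1.24 × 10^7.
With Q = [Al³⁺]^2/[Hg²⁺]^3 and the known concentrations, [Hg²⁺]^3 in the denominator gives [Hg²⁺] = 0.0021 M.

0.0021 M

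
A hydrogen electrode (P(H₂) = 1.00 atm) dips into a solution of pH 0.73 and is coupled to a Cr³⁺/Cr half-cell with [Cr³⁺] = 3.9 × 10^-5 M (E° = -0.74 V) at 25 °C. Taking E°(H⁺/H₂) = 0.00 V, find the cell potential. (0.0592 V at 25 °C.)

0.78 V

The hydrogen couple is the cathode, so E°_cell = 0.74 V; n = 6.
[H⁺] = 10^(−0.73) = 0.19 M, and Q = [Cr³⁺]^2·P(H₂)^3 / [H⁺]^6 = 3.65 × 10^-5.
E = E° − (0.0592/6) log Q = 0.74 − (0.0592/6)(-4.438) = 0.784 V.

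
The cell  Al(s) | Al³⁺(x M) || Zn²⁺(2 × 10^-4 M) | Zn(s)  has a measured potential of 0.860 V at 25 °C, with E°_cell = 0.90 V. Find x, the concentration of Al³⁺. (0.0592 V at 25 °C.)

From the Nernst equation, log Q = n(E° − E)/0.0592 = 6(0.90 − 0.860)/0.0592 = 4.054, so Q = 1.13 × 10^4.
With Q = [Al³⁺]^2/[Zn²⁺]^3 and the known concentrations, [Al³⁺]^2 in the numerator gives [Al³⁺] = 3 × 10^-4 M.

3 × 10^-4 M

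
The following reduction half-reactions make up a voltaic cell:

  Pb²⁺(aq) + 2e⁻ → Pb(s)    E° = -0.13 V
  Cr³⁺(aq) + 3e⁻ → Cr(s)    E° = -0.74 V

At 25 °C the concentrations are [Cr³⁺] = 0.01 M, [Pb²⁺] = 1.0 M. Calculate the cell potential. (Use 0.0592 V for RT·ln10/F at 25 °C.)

0.649 V

The Pb²⁺/Pb couple has the higher reduction potential and acts as the cathode, so E°_cell = -0.13 − (-0.74) = 0.61 V.
Balancing electrons gives n = 6; the reaction quotient is Q = [Cr³⁺]^2/[Pb²⁺]^3 = 1 × 10^-4.
At 25 °C, E = E° − (0.0592/n) log Q = 0.61 − (0.0592/6)(-4.000) = 0.610 + 0.039 = 0.649 V.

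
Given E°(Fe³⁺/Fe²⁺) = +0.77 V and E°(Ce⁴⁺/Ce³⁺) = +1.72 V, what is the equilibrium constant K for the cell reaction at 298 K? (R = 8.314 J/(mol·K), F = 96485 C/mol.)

1.2 × 10^16

E°_cell = +1.72 − (+0.77) = 0.95 V, with n = 1 electron transferred.
At equilibrium E = 0, so the Nernst equation gives ln K = nFE°/RT = (1)(96485)(0.95)/((8.314)(298)) = 37.00.
K = e^37.00 = 1.2 × 10^16.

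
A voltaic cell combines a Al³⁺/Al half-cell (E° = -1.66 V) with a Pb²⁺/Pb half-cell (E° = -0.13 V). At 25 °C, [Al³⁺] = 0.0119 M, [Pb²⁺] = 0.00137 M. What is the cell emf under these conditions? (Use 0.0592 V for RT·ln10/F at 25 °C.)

1.48 V

The Pb²⁺/Pb couple has the higher reduction potential and acts as the cathode, so E°_cell = -0.13 − (-1.66) = 1.53 V.
Balancing electrons gives n = 6; the reaction quotient is Q = [Al³⁺]^2/[Pb²⁺]^3 = 5.51 × 10^4.
At 25 °C, E = E° − (0.0592/n) log Q = 1.53 − (0.0592/6)(4.741) = 1.530 − 0.047 = 1.483 V.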